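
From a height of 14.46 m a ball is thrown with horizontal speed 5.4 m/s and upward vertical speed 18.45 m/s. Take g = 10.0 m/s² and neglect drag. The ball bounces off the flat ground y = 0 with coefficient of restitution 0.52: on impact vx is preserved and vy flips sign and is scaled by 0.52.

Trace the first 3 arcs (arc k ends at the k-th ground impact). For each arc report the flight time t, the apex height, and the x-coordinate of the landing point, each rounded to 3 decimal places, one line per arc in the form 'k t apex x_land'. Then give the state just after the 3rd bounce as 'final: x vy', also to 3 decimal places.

1 4.354 31.480 23.513
2 2.610 8.512 37.604
3 1.357 2.302 44.932
final: 44.932 3.528

Arc 1: start y=14.460, vy=18.450 → t=4.354, apex=31.480, x_land=23.513, impact vy=-25.092
  bounce: vy ← 0.52·25.092 = 13.048
Arc 2: start y=0.000, vy=13.048 → t=2.610, apex=8.512, x_land=37.604, impact vy=-13.048
  bounce: vy ← 0.52·13.048 = 6.785
Arc 3: start y=0.000, vy=6.785 → t=1.357, apex=2.302, x_land=44.932, impact vy=-6.785
  bounce: vy ← 0.52·6.785 = 3.528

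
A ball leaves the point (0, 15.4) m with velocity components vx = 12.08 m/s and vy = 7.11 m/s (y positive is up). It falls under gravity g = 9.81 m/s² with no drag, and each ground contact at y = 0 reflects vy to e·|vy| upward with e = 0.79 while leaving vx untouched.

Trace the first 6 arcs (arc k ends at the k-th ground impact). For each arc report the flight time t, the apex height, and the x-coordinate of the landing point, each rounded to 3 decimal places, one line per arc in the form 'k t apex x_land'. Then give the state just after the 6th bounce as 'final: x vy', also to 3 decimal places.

Arc 1: start y=15.400, vy=7.110 → t=2.639, apex=17.977, x_land=31.881, impact vy=-18.780
  bounce: vy ← 0.79·18.780 = 14.836
Arc 2: start y=0.000, vy=14.836 → t=3.025, apex=11.219, x_land=68.420, impact vy=-14.836
  bounce: vy ← 0.79·14.836 = 11.721
Arc 3: start y=0.000, vy=11.721 → t=2.390, apex=7.002, x_land=97.286, impact vy=-11.721
  bounce: vy ← 0.79·11.721 = 9.259
Arc 4: start y=0.000, vy=9.259 → t=1.888, apex=4.370, x_land=120.090, impact vy=-9.259
  bounce: vy ← 0.79·9.259 = 7.315
Arc 5: start y=0.000, vy=7.315 → t=1.491, apex=2.727, x_land=138.105, impact vy=-7.315
  bounce: vy ← 0.79·7.315 = 5.779
Arc 6: start y=0.000, vy=5.779 → t=1.178, apex=1.702, x_land=152.337, impact vy=-5.779
  bounce: vy ← 0.79·5.779 = 4.565

1 2.639 17.977 31.881
2 3.025 11.219 68.420
3 2.390 7.002 97.286
4 1.888 4.370 120.090
5 1.491 2.727 138.105
6 1.178 1.702 152.337
final: 152.337 4.565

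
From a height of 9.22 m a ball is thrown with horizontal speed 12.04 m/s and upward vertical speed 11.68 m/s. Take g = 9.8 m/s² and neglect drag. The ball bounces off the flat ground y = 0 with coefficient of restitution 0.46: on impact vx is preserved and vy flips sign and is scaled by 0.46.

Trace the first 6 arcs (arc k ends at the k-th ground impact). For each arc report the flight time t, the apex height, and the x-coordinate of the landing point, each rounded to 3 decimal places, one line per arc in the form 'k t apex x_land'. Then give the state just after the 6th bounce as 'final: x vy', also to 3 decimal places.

1 3.009 16.180 36.228
2 1.672 3.424 56.357
3 0.769 0.724 65.616
4 0.354 0.153 69.875
5 0.163 0.032 71.834
6 0.075 0.007 72.736
final: 72.736 0.169

Arc 1: start y=9.220, vy=11.680 → t=3.009, apex=16.180, x_land=36.228, impact vy=-17.808
  bounce: vy ← 0.46·17.808 = 8.192
Arc 2: start y=0.000, vy=8.192 → t=1.672, apex=3.424, x_land=56.357, impact vy=-8.192
  bounce: vy ← 0.46·8.192 = 3.768
Arc 3: start y=0.000, vy=3.768 → t=0.769, apex=0.724, x_land=65.616, impact vy=-3.768
  bounce: vy ← 0.46·3.768 = 1.733
Arc 4: start y=0.000, vy=1.733 → t=0.354, apex=0.153, x_land=69.875, impact vy=-1.733
  bounce: vy ← 0.46·1.733 = 0.797
Arc 5: start y=0.000, vy=0.797 → t=0.163, apex=0.032, x_land=71.834, impact vy=-0.797
  bounce: vy ← 0.46·0.797 = 0.367
Arc 6: start y=0.000, vy=0.367 → t=0.075, apex=0.007, x_land=72.736, impact vy=-0.367
  bounce: vy ← 0.46·0.367 = 0.169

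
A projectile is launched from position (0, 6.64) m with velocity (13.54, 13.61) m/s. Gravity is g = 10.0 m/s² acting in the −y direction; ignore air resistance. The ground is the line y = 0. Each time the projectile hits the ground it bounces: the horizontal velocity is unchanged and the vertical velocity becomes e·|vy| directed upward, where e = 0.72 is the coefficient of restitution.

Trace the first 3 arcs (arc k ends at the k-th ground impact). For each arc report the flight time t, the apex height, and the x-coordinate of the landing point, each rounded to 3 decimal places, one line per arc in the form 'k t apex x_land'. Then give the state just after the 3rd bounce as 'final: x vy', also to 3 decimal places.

Arc 1: start y=6.640, vy=13.610 → t=3.144, apex=15.902, x_land=42.574, impact vy=-17.833
  bounce: vy ← 0.72·17.833 = 12.840
Arc 2: start y=0.000, vy=12.840 → t=2.568, apex=8.243, x_land=77.345, impact vy=-12.840
  bounce: vy ← 0.72·12.840 = 9.245
Arc 3: start y=0.000, vy=9.245 → t=1.849, apex=4.273, x_land=102.380, impact vy=-9.245
  bounce: vy ← 0.72·9.245 = 6.656

1 3.144 15.902 42.574
2 2.568 8.243 77.345
3 1.849 4.273 102.380
final: 102.380 6.656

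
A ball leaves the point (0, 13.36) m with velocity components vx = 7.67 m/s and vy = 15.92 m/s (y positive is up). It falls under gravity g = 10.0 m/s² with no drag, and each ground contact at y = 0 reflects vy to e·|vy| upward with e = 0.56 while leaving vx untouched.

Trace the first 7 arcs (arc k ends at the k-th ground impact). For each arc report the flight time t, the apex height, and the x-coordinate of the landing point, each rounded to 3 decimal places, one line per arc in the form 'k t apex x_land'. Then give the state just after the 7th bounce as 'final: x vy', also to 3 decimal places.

Arc 1: start y=13.360, vy=15.920 → t=3.874, apex=26.032, x_land=29.712, impact vy=-22.818
  bounce: vy ← 0.56·22.818 = 12.778
Arc 2: start y=0.000, vy=12.778 → t=2.556, apex=8.164, x_land=49.313, impact vy=-12.778
  bounce: vy ← 0.56·12.778 = 7.156
Arc 3: start y=0.000, vy=7.156 → t=1.431, apex=2.560, x_land=60.290, impact vy=-7.156
  bounce: vy ← 0.56·7.156 = 4.007
Arc 4: start y=0.000, vy=4.007 → t=0.801, apex=0.803, x_land=66.437, impact vy=-4.007
  bounce: vy ← 0.56·4.007 = 2.244
Arc 5: start y=0.000, vy=2.244 → t=0.449, apex=0.252, x_land=69.879, impact vy=-2.244
  bounce: vy ← 0.56·2.244 = 1.257
Arc 6: start y=0.000, vy=1.257 → t=0.251, apex=0.079, x_land=71.807, impact vy=-1.257
  bounce: vy ← 0.56·1.257 = 0.704
Arc 7: start y=0.000, vy=0.704 → t=0.141, apex=0.025, x_land=72.886, impact vy=-0.704
  bounce: vy ← 0.56·0.704 = 0.394

1 3.874 26.032 29.712
2 2.556 8.164 49.313
3 1.431 2.560 60.290
4 0.801 0.803 66.437
5 0.449 0.252 69.879
6 0.251 0.079 71.807
7 0.141 0.025 72.886
final: 72.886 0.394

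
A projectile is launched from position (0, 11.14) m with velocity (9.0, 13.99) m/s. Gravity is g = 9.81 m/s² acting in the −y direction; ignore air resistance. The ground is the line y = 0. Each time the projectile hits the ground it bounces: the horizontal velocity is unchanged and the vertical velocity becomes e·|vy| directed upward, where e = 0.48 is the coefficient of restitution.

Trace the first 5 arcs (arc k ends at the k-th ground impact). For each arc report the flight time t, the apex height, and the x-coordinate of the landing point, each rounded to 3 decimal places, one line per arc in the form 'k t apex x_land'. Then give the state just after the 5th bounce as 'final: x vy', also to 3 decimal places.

Arc 1: start y=11.140, vy=13.990 → t=3.501, apex=21.116, x_land=31.508, impact vy=-20.354
  bounce: vy ← 0.48·20.354 = 9.770
Arc 2: start y=0.000, vy=9.770 → t=1.992, apex=4.865, x_land=49.435, impact vy=-9.770
  bounce: vy ← 0.48·9.770 = 4.690
Arc 3: start y=0.000, vy=4.690 → t=0.956, apex=1.121, x_land=58.040, impact vy=-4.690
  bounce: vy ← 0.48·4.690 = 2.251
Arc 4: start y=0.000, vy=2.251 → t=0.459, apex=0.258, x_land=62.170, impact vy=-2.251
  bounce: vy ← 0.48·2.251 = 1.080
Arc 5: start y=0.000, vy=1.080 → t=0.220, apex=0.060, x_land=64.152, impact vy=-1.080
  bounce: vy ← 0.48·1.080 = 0.519

1 3.501 21.116 31.508
2 1.992 4.865 49.435
3 0.956 1.121 58.040
4 0.459 0.258 62.170
5 0.220 0.060 64.152
final: 64.152 0.519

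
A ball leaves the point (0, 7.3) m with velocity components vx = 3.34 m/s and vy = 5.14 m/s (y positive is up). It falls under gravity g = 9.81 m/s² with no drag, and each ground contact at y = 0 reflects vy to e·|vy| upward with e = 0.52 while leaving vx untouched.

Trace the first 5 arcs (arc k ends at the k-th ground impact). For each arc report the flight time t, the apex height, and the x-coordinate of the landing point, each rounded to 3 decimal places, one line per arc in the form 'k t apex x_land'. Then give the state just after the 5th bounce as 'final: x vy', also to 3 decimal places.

1 1.852 8.647 6.185
2 1.381 2.338 10.796
3 0.718 0.632 13.195
4 0.373 0.171 14.442
5 0.194 0.046 15.090
final: 15.090 0.495

Arc 1: start y=7.300, vy=5.140 → t=1.852, apex=8.647, x_land=6.185, impact vy=-13.025
  bounce: vy ← 0.52·13.025 = 6.773
Arc 2: start y=0.000, vy=6.773 → t=1.381, apex=2.338, x_land=10.796, impact vy=-6.773
  bounce: vy ← 0.52·6.773 = 3.522
Arc 3: start y=0.000, vy=3.522 → t=0.718, apex=0.632, x_land=13.195, impact vy=-3.522
  bounce: vy ← 0.52·3.522 = 1.831
Arc 4: start y=0.000, vy=1.831 → t=0.373, apex=0.171, x_land=14.442, impact vy=-1.831
  bounce: vy ← 0.52·1.831 = 0.952
Arc 5: start y=0.000, vy=0.952 → t=0.194, apex=0.046, x_land=15.090, impact vy=-0.952
  bounce: vy ← 0.52·0.952 = 0.495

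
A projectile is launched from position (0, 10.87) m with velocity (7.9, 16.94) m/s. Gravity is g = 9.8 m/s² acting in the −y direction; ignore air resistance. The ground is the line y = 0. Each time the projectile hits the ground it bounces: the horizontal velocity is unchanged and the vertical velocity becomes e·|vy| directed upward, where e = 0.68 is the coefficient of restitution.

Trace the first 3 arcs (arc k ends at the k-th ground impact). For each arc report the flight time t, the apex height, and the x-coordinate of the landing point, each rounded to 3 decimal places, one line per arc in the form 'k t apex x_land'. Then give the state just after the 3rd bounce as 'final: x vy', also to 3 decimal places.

1 4.010 25.511 31.681
2 3.103 11.796 56.196
3 2.110 5.455 72.867
final: 72.867 7.031

Arc 1: start y=10.870, vy=16.940 → t=4.010, apex=25.511, x_land=31.681, impact vy=-22.361
  bounce: vy ← 0.68·22.361 = 15.205
Arc 2: start y=0.000, vy=15.205 → t=3.103, apex=11.796, x_land=56.196, impact vy=-15.205
  bounce: vy ← 0.68·15.205 = 10.340
Arc 3: start y=0.000, vy=10.340 → t=2.110, apex=5.455, x_land=72.867, impact vy=-10.340
  bounce: vy ← 0.68·10.340 = 7.031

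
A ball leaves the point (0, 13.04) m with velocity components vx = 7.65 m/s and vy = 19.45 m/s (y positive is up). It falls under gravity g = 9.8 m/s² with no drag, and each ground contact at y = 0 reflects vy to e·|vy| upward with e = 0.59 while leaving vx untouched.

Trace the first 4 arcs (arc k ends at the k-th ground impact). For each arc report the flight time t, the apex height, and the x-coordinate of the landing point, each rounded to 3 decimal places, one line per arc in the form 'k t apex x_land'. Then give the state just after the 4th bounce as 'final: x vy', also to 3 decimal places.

1 4.554 32.341 34.836
2 3.032 11.258 58.028
3 1.789 3.919 71.710
4 1.055 1.364 79.783
final: 79.783 3.051

Arc 1: start y=13.040, vy=19.450 → t=4.554, apex=32.341, x_land=34.836, impact vy=-25.177
  bounce: vy ← 0.59·25.177 = 14.854
Arc 2: start y=0.000, vy=14.854 → t=3.032, apex=11.258, x_land=58.028, impact vy=-14.854
  bounce: vy ← 0.59·14.854 = 8.764
Arc 3: start y=0.000, vy=8.764 → t=1.789, apex=3.919, x_land=71.710, impact vy=-8.764
  bounce: vy ← 0.59·8.764 = 5.171
Arc 4: start y=0.000, vy=5.171 → t=1.055, apex=1.364, x_land=79.783, impact vy=-5.171
  bounce: vy ← 0.59·5.171 = 3.051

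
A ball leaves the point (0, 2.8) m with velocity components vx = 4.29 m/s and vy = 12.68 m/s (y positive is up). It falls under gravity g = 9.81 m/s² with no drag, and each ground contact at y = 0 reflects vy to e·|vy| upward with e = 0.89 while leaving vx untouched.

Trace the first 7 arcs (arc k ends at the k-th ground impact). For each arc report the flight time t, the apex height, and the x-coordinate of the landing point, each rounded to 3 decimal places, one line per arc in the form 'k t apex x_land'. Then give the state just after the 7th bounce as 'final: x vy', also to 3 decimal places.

1 2.790 10.995 11.968
2 2.665 8.709 23.401
3 2.372 6.898 33.576
4 2.111 5.464 42.632
5 1.879 4.328 50.692
6 1.672 3.428 57.865
7 1.488 2.716 64.249
final: 64.249 6.496

Arc 1: start y=2.800, vy=12.680 → t=2.790, apex=10.995, x_land=11.968, impact vy=-14.687
  bounce: vy ← 0.89·14.687 = 13.072
Arc 2: start y=0.000, vy=13.072 → t=2.665, apex=8.709, x_land=23.401, impact vy=-13.072
  bounce: vy ← 0.89·13.072 = 11.634
Arc 3: start y=0.000, vy=11.634 → t=2.372, apex=6.898, x_land=33.576, impact vy=-11.634
  bounce: vy ← 0.89·11.634 = 10.354
Arc 4: start y=0.000, vy=10.354 → t=2.111, apex=5.464, x_land=42.632, impact vy=-10.354
  bounce: vy ← 0.89·10.354 = 9.215
Arc 5: start y=0.000, vy=9.215 → t=1.879, apex=4.328, x_land=50.692, impact vy=-9.215
  bounce: vy ← 0.89·9.215 = 8.202
Arc 6: start y=0.000, vy=8.202 → t=1.672, apex=3.428, x_land=57.865, impact vy=-8.202
  bounce: vy ← 0.89·8.202 = 7.299
Arc 7: start y=0.000, vy=7.299 → t=1.488, apex=2.716, x_land=64.249, impact vy=-7.299
  bounce: vy ← 0.89·7.299 = 6.496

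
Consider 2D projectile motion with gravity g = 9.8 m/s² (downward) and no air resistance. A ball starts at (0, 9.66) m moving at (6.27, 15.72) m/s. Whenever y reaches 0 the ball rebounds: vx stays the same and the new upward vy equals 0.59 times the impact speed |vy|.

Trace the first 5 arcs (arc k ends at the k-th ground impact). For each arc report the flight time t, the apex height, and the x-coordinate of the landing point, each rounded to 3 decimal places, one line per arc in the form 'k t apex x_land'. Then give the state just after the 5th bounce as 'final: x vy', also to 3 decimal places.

1 3.736 22.268 23.424
2 2.516 7.752 39.196
3 1.484 2.698 48.502
4 0.876 0.939 53.992
5 0.517 0.327 57.231
final: 57.231 1.494

Arc 1: start y=9.660, vy=15.720 → t=3.736, apex=22.268, x_land=23.424, impact vy=-20.891
  bounce: vy ← 0.59·20.891 = 12.326
Arc 2: start y=0.000, vy=12.326 → t=2.516, apex=7.752, x_land=39.196, impact vy=-12.326
  bounce: vy ← 0.59·12.326 = 7.272
Arc 3: start y=0.000, vy=7.272 → t=1.484, apex=2.698, x_land=48.502, impact vy=-7.272
  bounce: vy ← 0.59·7.272 = 4.291
Arc 4: start y=0.000, vy=4.291 → t=0.876, apex=0.939, x_land=53.992, impact vy=-4.291
  bounce: vy ← 0.59·4.291 = 2.531
Arc 5: start y=0.000, vy=2.531 → t=0.517, apex=0.327, x_land=57.231, impact vy=-2.531
  bounce: vy ← 0.59·2.531 = 1.494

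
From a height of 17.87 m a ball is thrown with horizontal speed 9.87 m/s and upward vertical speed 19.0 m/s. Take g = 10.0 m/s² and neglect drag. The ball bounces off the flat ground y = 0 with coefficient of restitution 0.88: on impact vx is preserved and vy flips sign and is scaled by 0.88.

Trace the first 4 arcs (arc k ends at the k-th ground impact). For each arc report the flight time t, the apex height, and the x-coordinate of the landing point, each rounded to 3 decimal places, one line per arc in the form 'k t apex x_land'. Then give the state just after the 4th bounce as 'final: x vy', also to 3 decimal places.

Arc 1: start y=17.870, vy=19.000 → t=4.580, apex=35.920, x_land=45.208, impact vy=-26.803
  bounce: vy ← 0.88·26.803 = 23.587
Arc 2: start y=0.000, vy=23.587 → t=4.717, apex=27.816, x_land=91.768, impact vy=-23.587
  bounce: vy ← 0.88·23.587 = 20.756
Arc 3: start y=0.000, vy=20.756 → t=4.151, apex=21.541, x_land=132.740, impact vy=-20.756
  bounce: vy ← 0.88·20.756 = 18.265
Arc 4: start y=0.000, vy=18.265 → t=3.653, apex=16.681, x_land=168.796, impact vy=-18.265
  bounce: vy ← 0.88·18.265 = 16.074

1 4.580 35.920 45.208
2 4.717 27.816 91.768
3 4.151 21.541 132.740
4 3.653 16.681 168.796
final: 168.796 16.074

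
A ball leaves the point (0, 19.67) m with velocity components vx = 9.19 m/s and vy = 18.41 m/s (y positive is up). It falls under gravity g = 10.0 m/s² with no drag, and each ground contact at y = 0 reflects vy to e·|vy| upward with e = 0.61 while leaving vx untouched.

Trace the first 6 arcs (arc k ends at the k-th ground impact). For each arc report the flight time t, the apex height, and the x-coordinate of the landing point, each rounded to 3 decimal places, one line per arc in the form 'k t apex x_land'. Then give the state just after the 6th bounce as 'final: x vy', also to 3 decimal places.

1 4.547 36.616 41.788
2 3.302 13.625 72.129
3 2.014 5.070 90.637
4 1.228 1.886 101.927
5 0.749 0.702 108.814
6 0.457 0.261 113.015
final: 113.015 1.394

Arc 1: start y=19.670, vy=18.410 → t=4.547, apex=36.616, x_land=41.788, impact vy=-27.062
  bounce: vy ← 0.61·27.062 = 16.508
Arc 2: start y=0.000, vy=16.508 → t=3.302, apex=13.625, x_land=72.129, impact vy=-16.508
  bounce: vy ← 0.61·16.508 = 10.070
Arc 3: start y=0.000, vy=10.070 → t=2.014, apex=5.070, x_land=90.637, impact vy=-10.070
  bounce: vy ← 0.61·10.070 = 6.142
Arc 4: start y=0.000, vy=6.142 → t=1.228, apex=1.886, x_land=101.927, impact vy=-6.142
  bounce: vy ← 0.61·6.142 = 3.747
Arc 5: start y=0.000, vy=3.747 → t=0.749, apex=0.702, x_land=108.814, impact vy=-3.747
  bounce: vy ← 0.61·3.747 = 2.286
Arc 6: start y=0.000, vy=2.286 → t=0.457, apex=0.261, x_land=113.015, impact vy=-2.286
  bounce: vy ← 0.61·2.286 = 1.394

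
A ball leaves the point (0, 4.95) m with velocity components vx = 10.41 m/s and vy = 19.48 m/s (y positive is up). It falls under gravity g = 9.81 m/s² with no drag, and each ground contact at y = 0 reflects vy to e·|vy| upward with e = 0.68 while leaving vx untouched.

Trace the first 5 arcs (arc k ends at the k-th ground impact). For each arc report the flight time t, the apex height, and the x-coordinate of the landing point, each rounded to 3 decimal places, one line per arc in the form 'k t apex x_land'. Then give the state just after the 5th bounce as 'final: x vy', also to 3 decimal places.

Arc 1: start y=4.950, vy=19.480 → t=4.211, apex=24.291, x_land=43.838, impact vy=-21.831
  bounce: vy ← 0.68·21.831 = 14.845
Arc 2: start y=0.000, vy=14.845 → t=3.027, apex=11.232, x_land=75.344, impact vy=-14.845
  bounce: vy ← 0.68·14.845 = 10.095
Arc 3: start y=0.000, vy=10.095 → t=2.058, apex=5.194, x_land=96.768, impact vy=-10.095
  bounce: vy ← 0.68·10.095 = 6.864
Arc 4: start y=0.000, vy=6.864 → t=1.399, apex=2.402, x_land=111.336, impact vy=-6.864
  bounce: vy ← 0.68·6.864 = 4.668
Arc 5: start y=0.000, vy=4.668 → t=0.952, apex=1.110, x_land=121.242, impact vy=-4.668
  bounce: vy ← 0.68·4.668 = 3.174

1 4.211 24.291 43.838
2 3.027 11.232 75.344
3 2.058 5.194 96.768
4 1.399 2.402 111.336
5 0.952 1.110 121.242
final: 121.242 3.174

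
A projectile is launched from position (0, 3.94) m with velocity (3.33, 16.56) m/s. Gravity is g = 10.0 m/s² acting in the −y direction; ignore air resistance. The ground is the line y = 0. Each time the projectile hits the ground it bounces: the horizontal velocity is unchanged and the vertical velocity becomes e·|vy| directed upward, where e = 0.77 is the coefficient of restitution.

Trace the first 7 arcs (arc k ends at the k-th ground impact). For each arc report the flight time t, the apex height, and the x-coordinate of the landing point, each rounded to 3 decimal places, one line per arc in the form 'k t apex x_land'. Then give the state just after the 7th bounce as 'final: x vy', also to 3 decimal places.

1 3.535 17.652 11.771
2 2.894 10.466 21.407
3 2.228 6.205 28.826
4 1.716 3.679 34.539
5 1.321 2.181 38.938
6 1.017 1.293 42.325
7 0.783 0.767 44.933
final: 44.933 3.015

Arc 1: start y=3.940, vy=16.560 → t=3.535, apex=17.652, x_land=11.771, impact vy=-18.789
  bounce: vy ← 0.77·18.789 = 14.468
Arc 2: start y=0.000, vy=14.468 → t=2.894, apex=10.466, x_land=21.407, impact vy=-14.468
  bounce: vy ← 0.77·14.468 = 11.140
Arc 3: start y=0.000, vy=11.140 → t=2.228, apex=6.205, x_land=28.826, impact vy=-11.140
  bounce: vy ← 0.77·11.140 = 8.578
Arc 4: start y=0.000, vy=8.578 → t=1.716, apex=3.679, x_land=34.539, impact vy=-8.578
  bounce: vy ← 0.77·8.578 = 6.605
Arc 5: start y=0.000, vy=6.605 → t=1.321, apex=2.181, x_land=38.938, impact vy=-6.605
  bounce: vy ← 0.77·6.605 = 5.086
Arc 6: start y=0.000, vy=5.086 → t=1.017, apex=1.293, x_land=42.325, impact vy=-5.086
  bounce: vy ← 0.77·5.086 = 3.916
Arc 7: start y=0.000, vy=3.916 → t=0.783, apex=0.767, x_land=44.933, impact vy=-3.916
  bounce: vy ← 0.77·3.916 = 3.015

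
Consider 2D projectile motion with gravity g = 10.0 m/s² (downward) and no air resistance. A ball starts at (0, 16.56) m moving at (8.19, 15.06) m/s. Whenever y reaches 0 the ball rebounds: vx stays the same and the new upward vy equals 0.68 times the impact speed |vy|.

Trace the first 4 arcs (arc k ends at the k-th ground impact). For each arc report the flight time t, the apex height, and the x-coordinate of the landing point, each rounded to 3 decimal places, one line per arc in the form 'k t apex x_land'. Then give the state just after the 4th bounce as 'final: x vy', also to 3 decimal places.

Arc 1: start y=16.560, vy=15.060 → t=3.868, apex=27.900, x_land=31.681, impact vy=-23.622
  bounce: vy ← 0.68·23.622 = 16.063
Arc 2: start y=0.000, vy=16.063 → t=3.213, apex=12.901, x_land=57.992, impact vy=-16.063
  bounce: vy ← 0.68·16.063 = 10.923
Arc 3: start y=0.000, vy=10.923 → t=2.185, apex=5.965, x_land=75.884, impact vy=-10.923
  bounce: vy ← 0.68·10.923 = 7.428
Arc 4: start y=0.000, vy=7.428 → t=1.486, apex=2.758, x_land=88.050, impact vy=-7.428
  bounce: vy ← 0.68·7.428 = 5.051

1 3.868 27.900 31.681
2 3.213 12.901 57.992
3 2.185 5.965 75.884
4 1.486 2.758 88.050
final: 88.050 5.051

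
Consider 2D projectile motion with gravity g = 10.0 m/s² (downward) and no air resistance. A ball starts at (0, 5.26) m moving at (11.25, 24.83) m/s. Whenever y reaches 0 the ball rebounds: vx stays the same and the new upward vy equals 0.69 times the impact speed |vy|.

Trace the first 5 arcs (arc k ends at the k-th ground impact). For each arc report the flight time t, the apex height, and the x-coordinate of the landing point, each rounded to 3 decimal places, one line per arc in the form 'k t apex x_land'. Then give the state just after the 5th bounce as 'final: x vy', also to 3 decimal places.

1 5.170 36.086 58.157
2 3.707 17.181 99.865
3 2.558 8.180 128.643
4 1.765 3.894 148.500
5 1.218 1.854 162.202
final: 162.202 4.202

Arc 1: start y=5.260, vy=24.830 → t=5.170, apex=36.086, x_land=58.157, impact vy=-26.865
  bounce: vy ← 0.69·26.865 = 18.537
Arc 2: start y=0.000, vy=18.537 → t=3.707, apex=17.181, x_land=99.865, impact vy=-18.537
  bounce: vy ← 0.69·18.537 = 12.790
Arc 3: start y=0.000, vy=12.790 → t=2.558, apex=8.180, x_land=128.643, impact vy=-12.790
  bounce: vy ← 0.69·12.790 = 8.825
Arc 4: start y=0.000, vy=8.825 → t=1.765, apex=3.894, x_land=148.500, impact vy=-8.825
  bounce: vy ← 0.69·8.825 = 6.090
Arc 5: start y=0.000, vy=6.090 → t=1.218, apex=1.854, x_land=162.202, impact vy=-6.090
  bounce: vy ← 0.69·6.090 = 4.202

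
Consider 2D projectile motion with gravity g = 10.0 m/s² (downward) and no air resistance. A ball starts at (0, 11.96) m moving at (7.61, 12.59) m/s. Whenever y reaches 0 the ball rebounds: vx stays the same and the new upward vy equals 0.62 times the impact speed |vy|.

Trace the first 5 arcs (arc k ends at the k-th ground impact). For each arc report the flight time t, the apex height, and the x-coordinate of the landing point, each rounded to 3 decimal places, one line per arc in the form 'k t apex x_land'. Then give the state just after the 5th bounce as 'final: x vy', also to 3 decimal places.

Arc 1: start y=11.960, vy=12.590 → t=3.253, apex=19.885, x_land=24.757, impact vy=-19.943
  bounce: vy ← 0.62·19.943 = 12.364
Arc 2: start y=0.000, vy=12.364 → t=2.473, apex=7.644, x_land=43.576, impact vy=-12.364
  bounce: vy ← 0.62·12.364 = 7.666
Arc 3: start y=0.000, vy=7.666 → t=1.533, apex=2.938, x_land=55.244, impact vy=-7.666
  bounce: vy ← 0.62·7.666 = 4.753
Arc 4: start y=0.000, vy=4.753 → t=0.951, apex=1.129, x_land=62.477, impact vy=-4.753
  bounce: vy ← 0.62·4.753 = 2.947
Arc 5: start y=0.000, vy=2.947 → t=0.589, apex=0.434, x_land=66.962, impact vy=-2.947
  bounce: vy ← 0.62·2.947 = 1.827

1 3.253 19.885 24.757
2 2.473 7.644 43.576
3 1.533 2.938 55.244
4 0.951 1.129 62.477
5 0.589 0.434 66.962
final: 66.962 1.827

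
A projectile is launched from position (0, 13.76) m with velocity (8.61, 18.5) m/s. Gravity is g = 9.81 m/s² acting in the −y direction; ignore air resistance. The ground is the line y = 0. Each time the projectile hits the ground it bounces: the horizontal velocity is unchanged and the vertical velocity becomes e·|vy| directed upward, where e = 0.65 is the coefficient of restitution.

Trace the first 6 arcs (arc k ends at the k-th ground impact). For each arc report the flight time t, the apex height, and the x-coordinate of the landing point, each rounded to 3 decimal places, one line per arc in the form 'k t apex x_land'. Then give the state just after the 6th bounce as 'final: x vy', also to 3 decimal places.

1 4.408 31.204 37.953
2 3.279 13.184 66.185
3 2.131 5.570 84.535
4 1.385 2.353 96.463
5 0.900 0.994 104.216
6 0.585 0.420 109.255
final: 109.255 1.866

Arc 1: start y=13.760, vy=18.500 → t=4.408, apex=31.204, x_land=37.953, impact vy=-24.743
  bounce: vy ← 0.65·24.743 = 16.083
Arc 2: start y=0.000, vy=16.083 → t=3.279, apex=13.184, x_land=66.185, impact vy=-16.083
  bounce: vy ← 0.65·16.083 = 10.454
Arc 3: start y=0.000, vy=10.454 → t=2.131, apex=5.570, x_land=84.535, impact vy=-10.454
  bounce: vy ← 0.65·10.454 = 6.795
Arc 4: start y=0.000, vy=6.795 → t=1.385, apex=2.353, x_land=96.463, impact vy=-6.795
  bounce: vy ← 0.65·6.795 = 4.417
Arc 5: start y=0.000, vy=4.417 → t=0.900, apex=0.994, x_land=104.216, impact vy=-4.417
  bounce: vy ← 0.65·4.417 = 2.871
Arc 6: start y=0.000, vy=2.871 → t=0.585, apex=0.420, x_land=109.255, impact vy=-2.871
  bounce: vy ← 0.65·2.871 = 1.866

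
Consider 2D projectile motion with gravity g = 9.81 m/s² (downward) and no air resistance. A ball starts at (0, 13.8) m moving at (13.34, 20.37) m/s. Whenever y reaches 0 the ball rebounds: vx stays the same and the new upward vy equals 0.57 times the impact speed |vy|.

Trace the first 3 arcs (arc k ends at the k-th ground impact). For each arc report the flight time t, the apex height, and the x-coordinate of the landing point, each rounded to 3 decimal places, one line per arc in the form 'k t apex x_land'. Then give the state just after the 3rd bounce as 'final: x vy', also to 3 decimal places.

Arc 1: start y=13.800, vy=20.370 → t=4.746, apex=34.949, x_land=63.308, impact vy=-26.186
  bounce: vy ← 0.57·26.186 = 14.926
Arc 2: start y=0.000, vy=14.926 → t=3.043, apex=11.355, x_land=103.902, impact vy=-14.926
  bounce: vy ← 0.57·14.926 = 8.508
Arc 3: start y=0.000, vy=8.508 → t=1.735, apex=3.689, x_land=127.040, impact vy=-8.508
  bounce: vy ← 0.57·8.508 = 4.849

1 4.746 34.949 63.308
2 3.043 11.355 103.902
3 1.735 3.689 127.040
final: 127.040 4.849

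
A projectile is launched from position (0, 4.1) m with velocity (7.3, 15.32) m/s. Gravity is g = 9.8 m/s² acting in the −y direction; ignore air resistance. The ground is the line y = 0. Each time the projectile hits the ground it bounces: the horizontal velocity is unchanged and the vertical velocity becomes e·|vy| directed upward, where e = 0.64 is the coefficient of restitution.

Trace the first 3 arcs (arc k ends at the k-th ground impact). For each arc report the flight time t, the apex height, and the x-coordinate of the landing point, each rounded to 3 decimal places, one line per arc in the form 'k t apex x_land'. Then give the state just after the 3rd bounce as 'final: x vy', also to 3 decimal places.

1 3.374 16.075 24.634
2 2.318 6.584 41.558
3 1.484 2.697 52.389
final: 52.389 4.653

Arc 1: start y=4.100, vy=15.320 → t=3.374, apex=16.075, x_land=24.634, impact vy=-17.750
  bounce: vy ← 0.64·17.750 = 11.360
Arc 2: start y=0.000, vy=11.360 → t=2.318, apex=6.584, x_land=41.558, impact vy=-11.360
  bounce: vy ← 0.64·11.360 = 7.270
Arc 3: start y=0.000, vy=7.270 → t=1.484, apex=2.697, x_land=52.389, impact vy=-7.270
  bounce: vy ← 0.64·7.270 = 4.653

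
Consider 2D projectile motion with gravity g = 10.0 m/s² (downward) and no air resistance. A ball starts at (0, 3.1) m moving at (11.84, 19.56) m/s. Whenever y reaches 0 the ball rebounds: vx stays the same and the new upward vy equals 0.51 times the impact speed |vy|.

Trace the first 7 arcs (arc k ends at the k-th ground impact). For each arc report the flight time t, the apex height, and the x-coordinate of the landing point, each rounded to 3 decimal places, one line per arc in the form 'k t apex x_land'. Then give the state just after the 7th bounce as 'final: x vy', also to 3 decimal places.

1 4.065 22.230 48.124
2 2.151 5.782 73.589
3 1.097 1.504 86.575
4 0.559 0.391 93.199
5 0.285 0.102 96.577
6 0.145 0.026 98.299
7 0.074 0.007 99.178
final: 99.178 0.189

Arc 1: start y=3.100, vy=19.560 → t=4.065, apex=22.230, x_land=48.124, impact vy=-21.085
  bounce: vy ← 0.51·21.085 = 10.754
Arc 2: start y=0.000, vy=10.754 → t=2.151, apex=5.782, x_land=73.589, impact vy=-10.754
  bounce: vy ← 0.51·10.754 = 5.484
Arc 3: start y=0.000, vy=5.484 → t=1.097, apex=1.504, x_land=86.575, impact vy=-5.484
  bounce: vy ← 0.51·5.484 = 2.797
Arc 4: start y=0.000, vy=2.797 → t=0.559, apex=0.391, x_land=93.199, impact vy=-2.797
  bounce: vy ← 0.51·2.797 = 1.426
Arc 5: start y=0.000, vy=1.426 → t=0.285, apex=0.102, x_land=96.577, impact vy=-1.426
  bounce: vy ← 0.51·1.426 = 0.727
Arc 6: start y=0.000, vy=0.727 → t=0.145, apex=0.026, x_land=98.299, impact vy=-0.727
  bounce: vy ← 0.51·0.727 = 0.371
Arc 7: start y=0.000, vy=0.371 → t=0.074, apex=0.007, x_land=99.178, impact vy=-0.371
  bounce: vy ← 0.51·0.371 = 0.189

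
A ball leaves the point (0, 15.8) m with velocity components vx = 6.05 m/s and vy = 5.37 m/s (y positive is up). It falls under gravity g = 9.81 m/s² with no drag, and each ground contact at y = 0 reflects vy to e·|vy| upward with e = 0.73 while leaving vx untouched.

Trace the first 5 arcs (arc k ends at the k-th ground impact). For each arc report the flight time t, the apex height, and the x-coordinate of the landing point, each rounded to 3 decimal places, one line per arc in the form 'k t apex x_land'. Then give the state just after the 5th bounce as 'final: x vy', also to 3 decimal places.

Arc 1: start y=15.800, vy=5.370 → t=2.424, apex=17.270, x_land=14.664, impact vy=-18.407
  bounce: vy ← 0.73·18.407 = 13.437
Arc 2: start y=0.000, vy=13.437 → t=2.740, apex=9.203, x_land=31.238, impact vy=-13.437
  bounce: vy ← 0.73·13.437 = 9.809
Arc 3: start y=0.000, vy=9.809 → t=2.000, apex=4.904, x_land=43.337, impact vy=-9.809
  bounce: vy ← 0.73·9.809 = 7.161
Arc 4: start y=0.000, vy=7.161 → t=1.460, apex=2.614, x_land=52.170, impact vy=-7.161
  bounce: vy ← 0.73·7.161 = 5.227
Arc 5: start y=0.000, vy=5.227 → t=1.066, apex=1.393, x_land=58.617, impact vy=-5.227
  bounce: vy ← 0.73·5.227 = 3.816

1 2.424 17.270 14.664
2 2.740 9.203 31.238
3 2.000 4.904 43.337
4 1.460 2.614 52.170
5 1.066 1.393 58.617
final: 58.617 3.816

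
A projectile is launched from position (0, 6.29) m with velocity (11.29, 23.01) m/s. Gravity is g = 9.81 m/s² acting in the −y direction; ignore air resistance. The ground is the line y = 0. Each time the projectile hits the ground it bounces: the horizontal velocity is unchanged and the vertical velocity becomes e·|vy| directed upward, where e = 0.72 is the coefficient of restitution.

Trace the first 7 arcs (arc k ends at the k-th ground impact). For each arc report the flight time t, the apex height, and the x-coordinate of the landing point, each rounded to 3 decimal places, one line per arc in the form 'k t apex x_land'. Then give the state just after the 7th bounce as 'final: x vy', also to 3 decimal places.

1 4.950 33.276 55.888
2 3.751 17.250 98.232
3 2.700 8.942 128.721
4 1.944 4.636 150.672
5 1.400 2.403 166.477
6 1.008 1.246 177.857
7 0.726 0.646 186.051
final: 186.051 2.563

Arc 1: start y=6.290, vy=23.010 → t=4.950, apex=33.276, x_land=55.888, impact vy=-25.551
  bounce: vy ← 0.72·25.551 = 18.397
Arc 2: start y=0.000, vy=18.397 → t=3.751, apex=17.250, x_land=98.232, impact vy=-18.397
  bounce: vy ← 0.72·18.397 = 13.246
Arc 3: start y=0.000, vy=13.246 → t=2.700, apex=8.942, x_land=128.721, impact vy=-13.246
  bounce: vy ← 0.72·13.246 = 9.537
Arc 4: start y=0.000, vy=9.537 → t=1.944, apex=4.636, x_land=150.672, impact vy=-9.537
  bounce: vy ← 0.72·9.537 = 6.867
Arc 5: start y=0.000, vy=6.867 → t=1.400, apex=2.403, x_land=166.477, impact vy=-6.867
  bounce: vy ← 0.72·6.867 = 4.944
Arc 6: start y=0.000, vy=4.944 → t=1.008, apex=1.246, x_land=177.857, impact vy=-4.944
  bounce: vy ← 0.72·4.944 = 3.560
Arc 7: start y=0.000, vy=3.560 → t=0.726, apex=0.646, x_land=186.051, impact vy=-3.560
  bounce: vy ← 0.72·3.560 = 2.563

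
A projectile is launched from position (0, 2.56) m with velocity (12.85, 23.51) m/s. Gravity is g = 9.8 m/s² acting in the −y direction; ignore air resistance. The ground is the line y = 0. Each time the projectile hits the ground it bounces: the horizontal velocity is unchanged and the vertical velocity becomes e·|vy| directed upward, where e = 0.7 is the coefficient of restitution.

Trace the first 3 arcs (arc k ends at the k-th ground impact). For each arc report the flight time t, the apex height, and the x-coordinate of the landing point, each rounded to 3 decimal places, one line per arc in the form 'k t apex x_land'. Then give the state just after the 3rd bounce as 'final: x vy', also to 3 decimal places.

1 4.904 30.760 63.023
2 3.508 15.072 108.097
3 2.455 7.385 139.648
final: 139.648 8.422

Arc 1: start y=2.560, vy=23.510 → t=4.904, apex=30.760, x_land=63.023, impact vy=-24.554
  bounce: vy ← 0.7·24.554 = 17.188
Arc 2: start y=0.000, vy=17.188 → t=3.508, apex=15.072, x_land=108.097, impact vy=-17.188
  bounce: vy ← 0.7·17.188 = 12.031
Arc 3: start y=0.000, vy=12.031 → t=2.455, apex=7.385, x_land=139.648, impact vy=-12.031
  bounce: vy ← 0.7·12.031 = 8.422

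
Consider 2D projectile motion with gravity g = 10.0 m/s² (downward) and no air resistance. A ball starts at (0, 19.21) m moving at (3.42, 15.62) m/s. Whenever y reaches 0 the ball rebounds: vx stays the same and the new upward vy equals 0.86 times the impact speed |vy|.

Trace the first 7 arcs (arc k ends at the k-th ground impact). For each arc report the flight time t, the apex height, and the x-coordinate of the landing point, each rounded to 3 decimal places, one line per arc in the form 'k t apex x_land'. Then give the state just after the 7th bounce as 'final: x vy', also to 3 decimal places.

Arc 1: start y=19.210, vy=15.620 → t=4.068, apex=31.409, x_land=13.914, impact vy=-25.064
  bounce: vy ← 0.86·25.064 = 21.555
Arc 2: start y=0.000, vy=21.555 → t=4.311, apex=23.230, x_land=28.657, impact vy=-21.555
  bounce: vy ← 0.86·21.555 = 18.537
Arc 3: start y=0.000, vy=18.537 → t=3.707, apex=17.181, x_land=41.337, impact vy=-18.537
  bounce: vy ← 0.86·18.537 = 15.942
Arc 4: start y=0.000, vy=15.942 → t=3.188, apex=12.707, x_land=52.241, impact vy=-15.942
  bounce: vy ← 0.86·15.942 = 13.710
Arc 5: start y=0.000, vy=13.710 → t=2.742, apex=9.398, x_land=61.618, impact vy=-13.710
  bounce: vy ← 0.86·13.710 = 11.791
Arc 6: start y=0.000, vy=11.791 → t=2.358, apex=6.951, x_land=69.683, impact vy=-11.791
  bounce: vy ← 0.86·11.791 = 10.140
Arc 7: start y=0.000, vy=10.140 → t=2.028, apex=5.141, x_land=76.619, impact vy=-10.140
  bounce: vy ← 0.86·10.140 = 8.720

1 4.068 31.409 13.914
2 4.311 23.230 28.657
3 3.707 17.181 41.337
4 3.188 12.707 52.241
5 2.742 9.398 61.618
6 2.358 6.951 69.683
7 2.028 5.141 76.619
final: 76.619 8.720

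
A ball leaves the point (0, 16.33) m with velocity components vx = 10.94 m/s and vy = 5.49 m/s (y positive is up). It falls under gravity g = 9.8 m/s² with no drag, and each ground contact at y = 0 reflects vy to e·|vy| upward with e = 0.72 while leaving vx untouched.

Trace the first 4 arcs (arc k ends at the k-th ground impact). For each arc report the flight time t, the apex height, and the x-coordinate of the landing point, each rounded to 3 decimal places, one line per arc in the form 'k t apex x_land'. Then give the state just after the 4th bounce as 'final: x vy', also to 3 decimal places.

Arc 1: start y=16.330, vy=5.490 → t=2.470, apex=17.868, x_land=27.019, impact vy=-18.714
  bounce: vy ← 0.72·18.714 = 13.474
Arc 2: start y=0.000, vy=13.474 → t=2.750, apex=9.263, x_land=57.102, impact vy=-13.474
  bounce: vy ← 0.72·13.474 = 9.701
Arc 3: start y=0.000, vy=9.701 → t=1.980, apex=4.802, x_land=78.762, impact vy=-9.701
  bounce: vy ← 0.72·9.701 = 6.985
Arc 4: start y=0.000, vy=6.985 → t=1.425, apex=2.489, x_land=94.357, impact vy=-6.985
  bounce: vy ← 0.72·6.985 = 5.029

1 2.470 17.868 27.019
2 2.750 9.263 57.102
3 1.980 4.802 78.762
4 1.425 2.489 94.357
final: 94.357 5.029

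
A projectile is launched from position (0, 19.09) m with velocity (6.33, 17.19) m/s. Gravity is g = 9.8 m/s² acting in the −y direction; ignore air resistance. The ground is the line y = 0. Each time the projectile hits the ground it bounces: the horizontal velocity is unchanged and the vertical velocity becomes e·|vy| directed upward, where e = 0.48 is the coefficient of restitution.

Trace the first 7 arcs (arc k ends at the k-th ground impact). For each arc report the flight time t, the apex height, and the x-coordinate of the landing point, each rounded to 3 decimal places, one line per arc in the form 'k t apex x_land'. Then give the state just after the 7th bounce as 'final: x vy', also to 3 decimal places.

1 4.395 34.166 27.818
2 2.535 7.872 43.865
3 1.217 1.814 51.567
4 0.584 0.418 55.264
5 0.280 0.096 57.039
6 0.135 0.022 57.890
7 0.065 0.005 58.299
final: 58.299 0.152

Arc 1: start y=19.090, vy=17.190 → t=4.395, apex=34.166, x_land=27.818, impact vy=-25.878
  bounce: vy ← 0.48·25.878 = 12.421
Arc 2: start y=0.000, vy=12.421 → t=2.535, apex=7.872, x_land=43.865, impact vy=-12.421
  bounce: vy ← 0.48·12.421 = 5.962
Arc 3: start y=0.000, vy=5.962 → t=1.217, apex=1.814, x_land=51.567, impact vy=-5.962
  bounce: vy ← 0.48·5.962 = 2.862
Arc 4: start y=0.000, vy=2.862 → t=0.584, apex=0.418, x_land=55.264, impact vy=-2.862
  bounce: vy ← 0.48·2.862 = 1.374
Arc 5: start y=0.000, vy=1.374 → t=0.280, apex=0.096, x_land=57.039, impact vy=-1.374
  bounce: vy ← 0.48·1.374 = 0.659
Arc 6: start y=0.000, vy=0.659 → t=0.135, apex=0.022, x_land=57.890, impact vy=-0.659
  bounce: vy ← 0.48·0.659 = 0.317
Arc 7: start y=0.000, vy=0.317 → t=0.065, apex=0.005, x_land=58.299, impact vy=-0.317
  bounce: vy ← 0.48·0.317 = 0.152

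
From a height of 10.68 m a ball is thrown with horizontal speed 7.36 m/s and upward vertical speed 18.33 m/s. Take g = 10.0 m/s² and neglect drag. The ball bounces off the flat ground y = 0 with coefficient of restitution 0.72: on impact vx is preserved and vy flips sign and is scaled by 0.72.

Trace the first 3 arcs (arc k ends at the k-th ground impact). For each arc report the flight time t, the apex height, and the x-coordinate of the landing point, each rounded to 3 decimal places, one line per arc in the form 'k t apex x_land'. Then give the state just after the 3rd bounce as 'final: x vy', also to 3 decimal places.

Arc 1: start y=10.680, vy=18.330 → t=4.177, apex=27.479, x_land=30.745, impact vy=-23.443
  bounce: vy ← 0.72·23.443 = 16.879
Arc 2: start y=0.000, vy=16.879 → t=3.376, apex=14.245, x_land=55.591, impact vy=-16.879
  bounce: vy ← 0.72·16.879 = 12.153
Arc 3: start y=0.000, vy=12.153 → t=2.431, apex=7.385, x_land=73.481, impact vy=-12.153
  bounce: vy ← 0.72·12.153 = 8.750

1 4.177 27.479 30.745
2 3.376 14.245 55.591
3 2.431 7.385 73.481
final: 73.481 8.750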